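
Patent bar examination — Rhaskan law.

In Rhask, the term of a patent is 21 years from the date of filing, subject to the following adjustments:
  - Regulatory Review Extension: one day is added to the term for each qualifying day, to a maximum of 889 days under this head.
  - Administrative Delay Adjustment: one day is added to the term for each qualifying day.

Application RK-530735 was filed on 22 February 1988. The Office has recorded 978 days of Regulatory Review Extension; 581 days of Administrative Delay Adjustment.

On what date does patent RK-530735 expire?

March 3, 2013

Base term: filing date + 21 years → 22 February 2009.
Regulatory Review Extension: 978 days claimed exceeds the 889-day cap, so +889 days → 31 July 2011.
Administrative Delay Adjustment: +581 days → 3 March 2013.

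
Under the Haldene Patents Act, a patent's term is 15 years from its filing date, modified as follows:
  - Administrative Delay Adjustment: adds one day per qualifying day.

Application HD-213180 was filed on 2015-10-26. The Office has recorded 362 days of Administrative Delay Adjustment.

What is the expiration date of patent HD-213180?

Base term: filing date + 15 years → 26 October 2030.
Administrative Delay Adjustment: +362 days → 23 October 2031.

2031-10-23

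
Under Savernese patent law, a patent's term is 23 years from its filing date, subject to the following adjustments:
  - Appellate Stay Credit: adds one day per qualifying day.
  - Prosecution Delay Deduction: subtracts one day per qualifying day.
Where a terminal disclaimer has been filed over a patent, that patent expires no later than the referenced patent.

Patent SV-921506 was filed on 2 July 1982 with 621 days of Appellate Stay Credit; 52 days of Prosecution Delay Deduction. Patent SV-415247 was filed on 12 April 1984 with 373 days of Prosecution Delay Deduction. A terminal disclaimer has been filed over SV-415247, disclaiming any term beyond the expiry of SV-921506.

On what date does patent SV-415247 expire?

2006-04-04

Natural term of SV-415247:
  Base: filing + 23 years → 12 April 2007.
  Prosecution Delay Deduction: −373 days → 4 April 2006.
Expiry of referenced patent SV-921506:
  Base: filing + 23 years → 2 July 2005.
  Appellate Stay Credit: +621 days → 15 March 2007.
  Prosecution Delay Deduction: −52 days → 22 January 2007.
Terminal disclaimer: SV-415247 expires on the earlier of 4 April 2006 and 22 January 2007.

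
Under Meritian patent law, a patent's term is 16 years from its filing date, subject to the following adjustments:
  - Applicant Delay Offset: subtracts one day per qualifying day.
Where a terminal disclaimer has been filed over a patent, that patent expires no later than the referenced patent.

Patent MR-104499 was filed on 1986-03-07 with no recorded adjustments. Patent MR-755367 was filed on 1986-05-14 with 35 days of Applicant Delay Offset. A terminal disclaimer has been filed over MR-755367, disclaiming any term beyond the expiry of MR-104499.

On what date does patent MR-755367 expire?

March 7, 2002

Natural term of MR-755367:
  Base: filing + 16 years → 14 May 2002.
  Applicant Delay Offset: −35 days → 9 April 2002.
Expiry of referenced patent MR-104499:
  Base: filing + 16 years → 7 March 2002.
Terminal disclaimer: MR-755367 expires on the earlier of 9 April 2002 and 7 March 2002.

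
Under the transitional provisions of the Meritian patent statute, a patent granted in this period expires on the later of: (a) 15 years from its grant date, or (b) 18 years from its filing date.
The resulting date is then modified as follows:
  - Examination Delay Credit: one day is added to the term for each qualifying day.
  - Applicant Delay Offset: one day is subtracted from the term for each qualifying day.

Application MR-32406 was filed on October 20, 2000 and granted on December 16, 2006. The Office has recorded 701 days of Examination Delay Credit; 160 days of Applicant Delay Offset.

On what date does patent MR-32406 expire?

(a) grant + 15 years → 16 December 2021.
(b) filing + 18 years → 20 October 2018.
Later of the two: 16 December 2021.
Examination Delay Credit: +701 days → 17 November 2023.
Applicant Delay Offset: −160 days → 10 June 2023.

2023-06-10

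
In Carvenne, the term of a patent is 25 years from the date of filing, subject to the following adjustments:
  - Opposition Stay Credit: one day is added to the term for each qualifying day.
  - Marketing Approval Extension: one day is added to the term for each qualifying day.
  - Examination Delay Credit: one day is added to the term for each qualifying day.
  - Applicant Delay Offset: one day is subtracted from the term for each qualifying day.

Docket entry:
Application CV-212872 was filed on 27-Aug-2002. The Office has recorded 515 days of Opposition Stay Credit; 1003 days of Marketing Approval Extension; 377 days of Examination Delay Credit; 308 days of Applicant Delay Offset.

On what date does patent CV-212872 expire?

2031-12-31

Base term: filing date + 25 years → 27 August 2027.
Opposition Stay Credit: +515 days → 23 January 2029.
Marketing Approval Extension: +1003 days → 23 October 2031.
Examination Delay Credit: +377 days → 3 November 2032.
Applicant Delay Offset: −308 days → 31 December 2031.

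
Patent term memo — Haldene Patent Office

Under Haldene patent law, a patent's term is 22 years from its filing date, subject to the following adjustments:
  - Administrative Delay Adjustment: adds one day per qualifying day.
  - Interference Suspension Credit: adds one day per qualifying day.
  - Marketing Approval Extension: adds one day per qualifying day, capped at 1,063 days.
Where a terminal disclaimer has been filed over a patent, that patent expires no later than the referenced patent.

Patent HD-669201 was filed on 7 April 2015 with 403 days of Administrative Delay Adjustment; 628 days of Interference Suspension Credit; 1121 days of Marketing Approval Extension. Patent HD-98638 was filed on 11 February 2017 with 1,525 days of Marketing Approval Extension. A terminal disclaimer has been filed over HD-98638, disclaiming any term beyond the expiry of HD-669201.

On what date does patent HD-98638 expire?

2042-01-09

Natural term of HD-98638:
  Base: filing + 22 years → 11 February 2039.
  Marketing Approval Extension: 1525 days claimed exceeds the 1063-day cap, so +1063 days → 9 January 2042.
Expiry of referenced patent HD-669201:
  Base: filing + 22 years → 7 April 2037.
  Administrative Delay Adjustment: +403 days → 15 May 2038.
  Interference Suspension Credit: +628 days → 2 February 2040.
  Marketing Approval Extension: 1121 days claimed exceeds the 1063-day cap, so +1063 days → 31 December 2042.
Terminal disclaimer: HD-98638 expires on the earlier of 9 January 2042 and 31 December 2042.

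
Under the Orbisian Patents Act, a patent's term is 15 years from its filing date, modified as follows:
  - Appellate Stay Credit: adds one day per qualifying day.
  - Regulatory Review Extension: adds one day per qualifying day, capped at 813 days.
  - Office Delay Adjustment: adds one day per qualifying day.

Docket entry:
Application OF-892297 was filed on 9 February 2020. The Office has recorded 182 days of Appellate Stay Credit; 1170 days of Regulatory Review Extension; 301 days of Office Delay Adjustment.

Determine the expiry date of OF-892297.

Base term: filing date + 15 years → 9 February 2035.
Appellate Stay Credit: +182 days → 10 August 2035.
Regulatory Review Extension: 1170 days claimed exceeds the 813-day cap, so +813 days → 31 October 2037.
Office Delay Adjustment: +301 days → 28 August 2038.

2038-08-28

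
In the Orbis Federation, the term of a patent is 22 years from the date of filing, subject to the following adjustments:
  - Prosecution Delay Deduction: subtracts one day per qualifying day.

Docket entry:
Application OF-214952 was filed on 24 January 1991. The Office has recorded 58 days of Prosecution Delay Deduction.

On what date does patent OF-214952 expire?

Base term: filing date + 22 years → 24 January 2013.
Prosecution Delay Deduction: −58 days → 27 November 2012.

2012-11-27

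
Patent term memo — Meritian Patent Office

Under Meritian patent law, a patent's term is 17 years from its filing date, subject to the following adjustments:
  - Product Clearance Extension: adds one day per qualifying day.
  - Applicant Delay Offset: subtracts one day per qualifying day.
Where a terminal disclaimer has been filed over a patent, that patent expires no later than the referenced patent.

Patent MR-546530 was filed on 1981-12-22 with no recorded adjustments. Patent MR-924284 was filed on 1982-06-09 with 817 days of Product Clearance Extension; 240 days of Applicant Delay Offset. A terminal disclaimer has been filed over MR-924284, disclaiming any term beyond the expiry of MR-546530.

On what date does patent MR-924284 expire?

Natural term of MR-924284:
  Base: filing + 17 years → 9 June 1999.
  Product Clearance Extension: +817 days → 3 September 2001.
  Applicant Delay Offset: −240 days → 6 January 2001.
Expiry of referenced patent MR-546530:
  Base: filing + 17 years → 22 December 1998.
Terminal disclaimer: MR-924284 expires on the earlier of 6 January 2001 and 22 December 1998.

1998-12-22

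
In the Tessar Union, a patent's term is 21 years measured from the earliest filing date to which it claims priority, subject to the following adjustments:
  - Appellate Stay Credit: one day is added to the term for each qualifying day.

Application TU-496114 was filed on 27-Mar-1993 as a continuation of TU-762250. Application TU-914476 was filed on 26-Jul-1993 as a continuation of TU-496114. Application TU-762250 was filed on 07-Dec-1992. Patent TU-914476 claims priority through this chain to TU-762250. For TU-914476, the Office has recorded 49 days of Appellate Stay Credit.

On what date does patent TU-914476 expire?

Earliest priority filing: 7 December 1992.
Base term: 7 December 1992 + 21 years → 7 December 2013.
Appellate Stay Credit: +49 days → 25 January 2014.

2014-01-25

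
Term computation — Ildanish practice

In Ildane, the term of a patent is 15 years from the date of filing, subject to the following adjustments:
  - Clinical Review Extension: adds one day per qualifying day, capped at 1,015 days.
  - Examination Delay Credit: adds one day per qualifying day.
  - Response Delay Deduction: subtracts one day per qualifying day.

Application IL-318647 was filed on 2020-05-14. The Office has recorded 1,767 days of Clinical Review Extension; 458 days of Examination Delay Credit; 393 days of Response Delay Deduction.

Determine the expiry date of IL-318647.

Base term: filing date + 15 years → 14 May 2035.
Clinical Review Extension: 1767 days claimed exceeds the 1015-day cap, so +1015 days → 22 February 2038.
Examination Delay Credit: +458 days → 26 May 2039.
Response Delay Deduction: −393 days → 28 April 2038.

April 28, 2038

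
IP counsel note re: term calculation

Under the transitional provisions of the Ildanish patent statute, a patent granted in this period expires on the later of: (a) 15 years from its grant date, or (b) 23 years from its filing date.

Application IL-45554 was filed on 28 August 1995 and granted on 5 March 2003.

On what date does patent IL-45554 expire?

(a) grant + 15 years → 5 March 2018.
(b) filing + 23 years → 28 August 2018.
Later of the two: 28 August 2018.

2018-08-28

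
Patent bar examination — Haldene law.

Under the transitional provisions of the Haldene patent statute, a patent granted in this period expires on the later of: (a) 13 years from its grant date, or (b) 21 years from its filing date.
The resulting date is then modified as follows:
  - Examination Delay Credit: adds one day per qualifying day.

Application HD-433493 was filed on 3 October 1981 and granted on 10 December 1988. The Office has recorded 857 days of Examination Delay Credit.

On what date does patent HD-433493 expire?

(a) grant + 13 years → 10 December 2001.
(b) filing + 21 years → 3 October 2002.
Later of the two: 3 October 2002.
Examination Delay Credit: +857 days → 6 February 2005.

2005-02-06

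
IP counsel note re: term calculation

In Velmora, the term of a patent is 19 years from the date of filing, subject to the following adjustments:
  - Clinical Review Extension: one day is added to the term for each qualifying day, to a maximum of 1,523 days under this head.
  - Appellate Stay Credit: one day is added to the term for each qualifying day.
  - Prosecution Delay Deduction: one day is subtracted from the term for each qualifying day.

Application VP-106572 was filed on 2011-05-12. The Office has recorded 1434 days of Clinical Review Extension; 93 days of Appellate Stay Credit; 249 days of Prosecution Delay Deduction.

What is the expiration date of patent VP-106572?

Base term: filing date + 19 years → 12 May 2030.
Clinical Review Extension: 1434 days (within the 1523-day cap) → +1434 days → 15 April 2034.
Appellate Stay Credit: +93 days → 17 July 2034.
Prosecution Delay Deduction: −249 days → 10 November 2033.

2033-11-10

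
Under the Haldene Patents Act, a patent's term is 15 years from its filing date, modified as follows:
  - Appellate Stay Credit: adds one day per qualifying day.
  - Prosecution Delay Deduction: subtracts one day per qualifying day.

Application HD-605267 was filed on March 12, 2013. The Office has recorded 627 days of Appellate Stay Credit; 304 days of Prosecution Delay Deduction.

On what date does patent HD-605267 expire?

2029-01-29

Base term: filing date + 15 years → 12 March 2028.
Appellate Stay Credit: +627 days → 29 November 2029.
Prosecution Delay Deduction: −304 days → 29 January 2029.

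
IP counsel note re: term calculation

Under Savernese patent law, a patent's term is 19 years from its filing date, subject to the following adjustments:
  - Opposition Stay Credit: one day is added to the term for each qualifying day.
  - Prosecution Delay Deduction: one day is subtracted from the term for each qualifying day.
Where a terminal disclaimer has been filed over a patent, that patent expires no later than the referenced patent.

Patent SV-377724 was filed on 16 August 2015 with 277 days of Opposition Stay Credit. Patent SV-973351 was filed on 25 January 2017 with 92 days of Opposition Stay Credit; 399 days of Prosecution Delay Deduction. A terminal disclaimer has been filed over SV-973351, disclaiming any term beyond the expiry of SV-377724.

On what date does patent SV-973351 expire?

2035-03-24

Natural term of SV-973351:
  Base: filing + 19 years → 25 January 2036.
  Opposition Stay Credit: +92 days → 26 April 2036.
  Prosecution Delay Deduction: −399 days → 24 March 2035.
Expiry of referenced patent SV-377724:
  Base: filing + 19 years → 16 August 2034.
  Opposition Stay Credit: +277 days → 20 May 2035.
Terminal disclaimer: SV-973351 expires on the earlier of 24 March 2035 and 20 May 2035.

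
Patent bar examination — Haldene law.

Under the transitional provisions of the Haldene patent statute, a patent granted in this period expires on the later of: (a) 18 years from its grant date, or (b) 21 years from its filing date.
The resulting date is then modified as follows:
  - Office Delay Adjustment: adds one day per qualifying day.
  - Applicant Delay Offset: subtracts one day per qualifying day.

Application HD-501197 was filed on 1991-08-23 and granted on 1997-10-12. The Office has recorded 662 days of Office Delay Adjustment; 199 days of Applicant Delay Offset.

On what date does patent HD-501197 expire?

(a) grant + 18 years → 12 October 2015.
(b) filing + 21 years → 23 August 2012.
Later of the two: 12 October 2015.
Office Delay Adjustment: +662 days → 4 August 2017.
Applicant Delay Offset: −199 days → 17 January 2017.

January 17, 2017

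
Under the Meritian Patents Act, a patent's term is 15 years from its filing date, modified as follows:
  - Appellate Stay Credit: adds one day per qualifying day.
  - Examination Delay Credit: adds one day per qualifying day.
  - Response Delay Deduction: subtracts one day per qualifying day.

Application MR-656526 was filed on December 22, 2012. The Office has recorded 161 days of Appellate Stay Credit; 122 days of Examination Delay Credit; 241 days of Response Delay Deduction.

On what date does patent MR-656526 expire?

2028-02-02

Base term: filing date + 15 years → 22 December 2027.
Appellate Stay Credit: +161 days → 31 May 2028.
Examination Delay Credit: +122 days → 30 September 2028.
Response Delay Deduction: −241 days → 2 February 2028.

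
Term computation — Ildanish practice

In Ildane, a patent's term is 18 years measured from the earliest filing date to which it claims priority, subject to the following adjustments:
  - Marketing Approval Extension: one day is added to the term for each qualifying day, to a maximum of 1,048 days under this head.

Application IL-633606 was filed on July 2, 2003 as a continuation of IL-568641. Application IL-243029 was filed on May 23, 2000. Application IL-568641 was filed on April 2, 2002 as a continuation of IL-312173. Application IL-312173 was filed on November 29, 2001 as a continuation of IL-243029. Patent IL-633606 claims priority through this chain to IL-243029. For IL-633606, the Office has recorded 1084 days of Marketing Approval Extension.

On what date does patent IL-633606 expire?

2021-04-05

Earliest priority filing: 23 May 2000.
Base term: 23 May 2000 + 18 years → 23 May 2018.
Marketing Approval Extension: 1084 days claimed exceeds the 1048-day cap, so +1048 days → 5 April 2021.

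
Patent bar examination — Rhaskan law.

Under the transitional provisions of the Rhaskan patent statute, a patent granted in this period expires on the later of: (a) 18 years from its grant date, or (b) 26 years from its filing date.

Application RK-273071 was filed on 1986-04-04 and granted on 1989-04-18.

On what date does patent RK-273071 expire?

April 4, 2012

(a) grant + 18 years → 18 April 2007.
(b) filing + 26 years → 4 April 2012.
Later of the two: 4 April 2012.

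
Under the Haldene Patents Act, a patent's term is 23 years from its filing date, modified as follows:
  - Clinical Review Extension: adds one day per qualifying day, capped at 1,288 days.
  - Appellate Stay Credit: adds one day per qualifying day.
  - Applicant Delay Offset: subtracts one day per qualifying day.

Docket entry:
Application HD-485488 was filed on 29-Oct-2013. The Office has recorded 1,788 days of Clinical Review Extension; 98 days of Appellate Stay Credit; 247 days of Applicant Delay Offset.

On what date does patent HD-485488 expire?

2039-12-12

Base term: filing date + 23 years → 29 October 2036.
Clinical Review Extension: 1788 days claimed exceeds the 1288-day cap, so +1288 days → 9 May 2040.
Appellate Stay Credit: +98 days → 15 August 2040.
Applicant Delay Offset: −247 days → 12 December 2039.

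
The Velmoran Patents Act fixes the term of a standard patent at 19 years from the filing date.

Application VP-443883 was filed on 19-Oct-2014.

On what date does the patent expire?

Filing date + 19 years → 19 October 2033.

October 19, 2033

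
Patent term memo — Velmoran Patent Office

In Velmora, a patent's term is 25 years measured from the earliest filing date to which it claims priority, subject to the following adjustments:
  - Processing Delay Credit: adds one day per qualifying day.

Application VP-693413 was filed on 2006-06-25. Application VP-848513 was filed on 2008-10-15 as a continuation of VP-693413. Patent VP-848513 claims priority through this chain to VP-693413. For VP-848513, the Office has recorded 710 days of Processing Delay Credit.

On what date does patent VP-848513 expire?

Earliest priority filing: 25 June 2006.
Base term: 25 June 2006 + 25 years → 25 June 2031.
Processing Delay Credit: +710 days → 4 June 2033.

June 4, 2033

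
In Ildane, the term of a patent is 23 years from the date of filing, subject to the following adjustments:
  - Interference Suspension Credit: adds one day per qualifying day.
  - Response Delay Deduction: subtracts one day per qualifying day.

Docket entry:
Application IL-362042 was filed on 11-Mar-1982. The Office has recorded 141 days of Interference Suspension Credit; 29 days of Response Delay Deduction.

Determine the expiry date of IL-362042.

2005-07-01

Base term: filing date + 23 years → 11 March 2005.
Interference Suspension Credit: +141 days → 30 July 2005.
Response Delay Deduction: −29 days → 1 July 2005.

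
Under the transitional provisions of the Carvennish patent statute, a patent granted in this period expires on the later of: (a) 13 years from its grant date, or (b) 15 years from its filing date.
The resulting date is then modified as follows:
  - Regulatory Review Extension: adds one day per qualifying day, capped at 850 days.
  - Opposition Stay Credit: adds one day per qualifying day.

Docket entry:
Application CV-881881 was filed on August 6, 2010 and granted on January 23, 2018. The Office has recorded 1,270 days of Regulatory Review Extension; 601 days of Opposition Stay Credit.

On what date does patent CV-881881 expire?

2035-01-13

(a) grant + 13 years → 23 January 2031.
(b) filing + 15 years → 6 August 2025.
Later of the two: 23 January 2031.
Regulatory Review Extension: 1270 days claimed exceeds the 850-day cap, so +850 days → 22 May 2033.
Opposition Stay Credit: +601 days → 13 January 2035.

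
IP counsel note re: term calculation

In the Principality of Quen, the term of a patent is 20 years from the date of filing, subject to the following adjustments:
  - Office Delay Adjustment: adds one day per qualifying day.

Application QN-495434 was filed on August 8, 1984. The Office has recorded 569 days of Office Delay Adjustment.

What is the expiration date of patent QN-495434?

2006-02-28

Base term: filing date + 20 years → 8 August 2004.
Office Delay Adjustment: +569 days → 28 February 2006.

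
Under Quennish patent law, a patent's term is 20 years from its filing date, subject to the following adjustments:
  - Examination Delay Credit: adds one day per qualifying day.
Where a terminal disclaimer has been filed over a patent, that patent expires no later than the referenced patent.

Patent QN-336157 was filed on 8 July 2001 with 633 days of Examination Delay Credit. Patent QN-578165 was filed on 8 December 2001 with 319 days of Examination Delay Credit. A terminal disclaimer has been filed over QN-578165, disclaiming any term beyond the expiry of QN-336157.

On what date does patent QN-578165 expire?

Natural term of QN-578165:
  Base: filing + 20 years → 8 December 2021.
  Examination Delay Credit: +319 days → 23 October 2022.
Expiry of referenced patent QN-336157:
  Base: filing + 20 years → 8 July 2021.
  Examination Delay Credit: +633 days → 2 April 2023.
Terminal disclaimer: QN-578165 expires on the earlier of 23 October 2022 and 2 April 2023.

2022-10-23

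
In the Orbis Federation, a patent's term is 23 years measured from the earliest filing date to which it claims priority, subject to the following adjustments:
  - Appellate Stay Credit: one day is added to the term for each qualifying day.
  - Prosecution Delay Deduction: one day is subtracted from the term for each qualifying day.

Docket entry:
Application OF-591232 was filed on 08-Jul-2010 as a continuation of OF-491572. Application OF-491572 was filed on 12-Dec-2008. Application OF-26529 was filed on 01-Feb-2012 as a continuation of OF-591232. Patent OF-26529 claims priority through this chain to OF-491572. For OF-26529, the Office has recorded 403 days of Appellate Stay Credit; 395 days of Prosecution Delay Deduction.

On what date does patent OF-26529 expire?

Earliest priority filing: 12 December 2008.
Base term: 12 December 2008 + 23 years → 12 December 2031.
Appellate Stay Credit: +403 days → 18 January 2033.
Prosecution Delay Deduction: −395 days → 20 December 2031.

2031-12-20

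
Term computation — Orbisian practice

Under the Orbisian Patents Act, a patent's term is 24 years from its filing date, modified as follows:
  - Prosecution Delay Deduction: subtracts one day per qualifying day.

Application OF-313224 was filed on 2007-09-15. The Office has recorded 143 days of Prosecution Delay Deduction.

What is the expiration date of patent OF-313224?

April 25, 2031

Base term: filing date + 24 years → 15 September 2031.
Prosecution Delay Deduction: −143 days → 25 April 2031.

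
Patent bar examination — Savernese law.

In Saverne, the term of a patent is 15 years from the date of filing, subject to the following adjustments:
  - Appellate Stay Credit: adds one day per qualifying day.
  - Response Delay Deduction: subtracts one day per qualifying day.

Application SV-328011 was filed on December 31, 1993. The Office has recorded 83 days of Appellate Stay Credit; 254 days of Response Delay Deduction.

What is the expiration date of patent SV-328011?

Base term: filing date + 15 years → 31 December 2008.
Appellate Stay Credit: +83 days → 24 March 2009.
Response Delay Deduction: −254 days → 13 July 2008.

2008-07-13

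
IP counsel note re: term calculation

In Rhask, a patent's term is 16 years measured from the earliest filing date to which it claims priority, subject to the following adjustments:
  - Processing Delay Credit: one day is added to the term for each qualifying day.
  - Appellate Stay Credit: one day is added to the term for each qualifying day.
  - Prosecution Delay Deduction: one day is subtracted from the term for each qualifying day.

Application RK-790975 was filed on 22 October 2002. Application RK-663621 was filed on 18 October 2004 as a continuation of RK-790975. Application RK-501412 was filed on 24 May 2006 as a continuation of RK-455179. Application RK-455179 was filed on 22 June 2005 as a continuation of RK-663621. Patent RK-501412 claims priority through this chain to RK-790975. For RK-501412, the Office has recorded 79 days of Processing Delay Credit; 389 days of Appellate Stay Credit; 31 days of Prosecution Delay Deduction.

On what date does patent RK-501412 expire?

Earliest priority filing: 22 October 2002.
Base term: 22 October 2002 + 16 years → 22 October 2018.
Processing Delay Credit: +79 days → 9 January 2019.
Appellate Stay Credit: +389 days → 2 February 2020.
Prosecution Delay Deduction: −31 days → 2 January 2020.

January 2, 2020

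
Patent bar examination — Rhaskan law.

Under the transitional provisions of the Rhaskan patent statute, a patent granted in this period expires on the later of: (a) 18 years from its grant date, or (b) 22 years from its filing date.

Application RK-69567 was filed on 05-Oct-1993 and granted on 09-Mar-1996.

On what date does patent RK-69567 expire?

2015-10-05

(a) grant + 18 years → 9 March 2014.
(b) filing + 22 years → 5 October 2015.
Later of the two: 5 October 2015.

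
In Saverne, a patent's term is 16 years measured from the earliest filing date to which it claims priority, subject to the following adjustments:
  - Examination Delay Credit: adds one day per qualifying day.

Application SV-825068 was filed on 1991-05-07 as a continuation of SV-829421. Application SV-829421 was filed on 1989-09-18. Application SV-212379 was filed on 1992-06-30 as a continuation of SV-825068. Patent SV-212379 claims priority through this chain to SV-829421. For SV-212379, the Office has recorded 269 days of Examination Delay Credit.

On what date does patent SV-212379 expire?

June 14, 2006

Earliest priority filing: 18 September 1989.
Base term: 18 September 1989 + 16 years → 18 September 2005.
Examination Delay Credit: +269 days → 14 June 2006.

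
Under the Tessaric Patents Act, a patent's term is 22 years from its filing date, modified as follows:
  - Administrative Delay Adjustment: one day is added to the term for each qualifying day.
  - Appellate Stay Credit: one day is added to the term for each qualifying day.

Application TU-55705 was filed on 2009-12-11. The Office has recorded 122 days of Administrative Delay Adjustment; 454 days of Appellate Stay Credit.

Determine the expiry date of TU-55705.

July 9, 2033

Base term: filing date + 22 years → 11 December 2031.
Administrative Delay Adjustment: +122 days → 11 April 2032.
Appellate Stay Credit: +454 days → 9 July 2033.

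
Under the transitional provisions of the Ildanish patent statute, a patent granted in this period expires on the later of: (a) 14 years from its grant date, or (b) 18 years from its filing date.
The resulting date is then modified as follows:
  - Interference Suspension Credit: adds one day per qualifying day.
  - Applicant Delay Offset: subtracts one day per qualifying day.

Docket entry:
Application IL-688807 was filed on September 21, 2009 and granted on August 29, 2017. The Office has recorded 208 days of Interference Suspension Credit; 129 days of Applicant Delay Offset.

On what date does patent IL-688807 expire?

(a) grant + 14 years → 29 August 2031.
(b) filing + 18 years → 21 September 2027.
Later of the two: 29 August 2031.
Interference Suspension Credit: +208 days → 24 March 2032.
Applicant Delay Offset: −129 days → 16 November 2031.

2031-11-16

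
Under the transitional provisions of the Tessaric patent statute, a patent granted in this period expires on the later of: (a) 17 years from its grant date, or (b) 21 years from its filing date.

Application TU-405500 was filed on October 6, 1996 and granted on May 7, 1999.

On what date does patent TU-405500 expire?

(a) grant + 17 years → 7 May 2016.
(b) filing + 21 years → 6 October 2017.
Later of the two: 6 October 2017.

October 6, 2017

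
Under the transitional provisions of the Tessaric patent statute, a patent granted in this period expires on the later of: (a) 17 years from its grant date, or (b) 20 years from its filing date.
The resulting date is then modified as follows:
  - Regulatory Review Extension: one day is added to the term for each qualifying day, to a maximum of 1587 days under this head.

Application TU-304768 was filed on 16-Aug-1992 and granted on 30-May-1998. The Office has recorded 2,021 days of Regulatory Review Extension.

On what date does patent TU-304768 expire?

2019-10-03

(a) grant + 17 years → 30 May 2015.
(b) filing + 20 years → 16 August 2012.
Later of the two: 30 May 2015.
Regulatory Review Extension: 2021 days claimed exceeds the 1587-day cap, so +1587 days → 3 October 2019.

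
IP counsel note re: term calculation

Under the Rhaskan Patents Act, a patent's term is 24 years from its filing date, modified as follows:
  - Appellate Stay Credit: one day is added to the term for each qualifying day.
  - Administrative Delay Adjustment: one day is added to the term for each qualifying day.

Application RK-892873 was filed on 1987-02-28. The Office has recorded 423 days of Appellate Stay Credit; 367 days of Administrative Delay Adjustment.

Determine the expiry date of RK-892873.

2013-04-28

Base term: filing date + 24 years → 28 February 2011.
Appellate Stay Credit: +423 days → 26 April 2012.
Administrative Delay Adjustment: +367 days → 28 April 2013.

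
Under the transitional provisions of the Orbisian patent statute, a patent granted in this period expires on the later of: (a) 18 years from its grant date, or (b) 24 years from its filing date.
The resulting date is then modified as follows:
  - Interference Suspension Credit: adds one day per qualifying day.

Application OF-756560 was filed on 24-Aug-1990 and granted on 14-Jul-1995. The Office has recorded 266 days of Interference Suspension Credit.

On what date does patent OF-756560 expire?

(a) grant + 18 years → 14 July 2013.
(b) filing + 24 years → 24 August 2014.
Later of the two: 24 August 2014.
Interference Suspension Credit: +266 days → 17 May 2015.

2015-05-17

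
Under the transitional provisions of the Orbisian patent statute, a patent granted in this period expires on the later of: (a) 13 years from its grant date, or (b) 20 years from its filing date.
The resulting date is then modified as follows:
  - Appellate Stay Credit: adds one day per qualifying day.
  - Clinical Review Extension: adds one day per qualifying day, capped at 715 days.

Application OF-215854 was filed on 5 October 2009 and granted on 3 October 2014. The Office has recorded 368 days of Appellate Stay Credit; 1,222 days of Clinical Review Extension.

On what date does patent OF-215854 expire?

(a) grant + 13 years → 3 October 2027.
(b) filing + 20 years → 5 October 2029.
Later of the two: 5 October 2029.
Appellate Stay Credit: +368 days → 8 October 2030.
Clinical Review Extension: 1222 days claimed exceeds the 715-day cap, so +715 days → 22 September 2032.

September 22, 2032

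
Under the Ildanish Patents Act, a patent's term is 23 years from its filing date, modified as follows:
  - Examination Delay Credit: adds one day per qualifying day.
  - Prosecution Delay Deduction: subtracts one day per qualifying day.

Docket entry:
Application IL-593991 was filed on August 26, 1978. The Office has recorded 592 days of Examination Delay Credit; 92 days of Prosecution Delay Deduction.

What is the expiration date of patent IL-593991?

January 8, 2003

Base term: filing date + 23 years → 26 August 2001.
Examination Delay Credit: +592 days → 10 April 2003.
Prosecution Delay Deduction: −92 days → 8 January 2003.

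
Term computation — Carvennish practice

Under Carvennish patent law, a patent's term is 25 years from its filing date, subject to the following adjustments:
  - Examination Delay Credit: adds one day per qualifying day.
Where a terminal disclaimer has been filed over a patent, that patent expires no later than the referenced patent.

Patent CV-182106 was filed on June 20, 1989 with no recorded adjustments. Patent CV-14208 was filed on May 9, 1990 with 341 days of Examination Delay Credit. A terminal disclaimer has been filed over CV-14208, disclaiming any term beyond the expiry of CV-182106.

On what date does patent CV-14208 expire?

Natural term of CV-14208:
  Base: filing + 25 years → 9 May 2015.
  Examination Delay Credit: +341 days → 14 April 2016.
Expiry of referenced patent CV-182106:
  Base: filing + 25 years → 20 June 2014.
Terminal disclaimer: CV-14208 expires on the earlier of 14 April 2016 and 20 June 2014.

June 20, 2014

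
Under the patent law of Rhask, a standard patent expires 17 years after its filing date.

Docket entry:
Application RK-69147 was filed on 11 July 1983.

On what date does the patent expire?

July 11, 2000

Filing date + 17 years → 11 July 2000.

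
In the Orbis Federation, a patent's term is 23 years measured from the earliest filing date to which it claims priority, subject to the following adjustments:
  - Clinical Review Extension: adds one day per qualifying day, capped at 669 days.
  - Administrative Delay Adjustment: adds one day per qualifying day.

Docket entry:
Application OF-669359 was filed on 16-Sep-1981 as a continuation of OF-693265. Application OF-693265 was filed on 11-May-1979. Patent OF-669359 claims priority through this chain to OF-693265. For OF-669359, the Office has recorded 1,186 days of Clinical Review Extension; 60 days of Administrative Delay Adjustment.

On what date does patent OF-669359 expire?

2004-05-09

Earliest priority filing: 11 May 1979.
Base term: 11 May 1979 + 23 years → 11 May 2002.
Clinical Review Extension: 1186 days claimed exceeds the 669-day cap, so +669 days → 10 March 2004.
Administrative Delay Adjustment: +60 days → 9 May 2004.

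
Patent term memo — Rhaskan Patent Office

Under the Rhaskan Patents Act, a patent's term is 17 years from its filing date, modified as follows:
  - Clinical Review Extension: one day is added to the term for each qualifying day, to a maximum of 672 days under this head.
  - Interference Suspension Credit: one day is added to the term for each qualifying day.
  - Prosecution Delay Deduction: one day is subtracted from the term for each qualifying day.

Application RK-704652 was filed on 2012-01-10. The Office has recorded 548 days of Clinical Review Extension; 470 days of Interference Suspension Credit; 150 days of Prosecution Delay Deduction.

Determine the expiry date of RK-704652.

May 28, 2031

Base term: filing date + 17 years → 10 January 2029.
Clinical Review Extension: 548 days (within the 672-day cap) → +548 days → 12 July 2030.
Interference Suspension Credit: +470 days → 25 October 2031.
Prosecution Delay Deduction: −150 days → 28 May 2031.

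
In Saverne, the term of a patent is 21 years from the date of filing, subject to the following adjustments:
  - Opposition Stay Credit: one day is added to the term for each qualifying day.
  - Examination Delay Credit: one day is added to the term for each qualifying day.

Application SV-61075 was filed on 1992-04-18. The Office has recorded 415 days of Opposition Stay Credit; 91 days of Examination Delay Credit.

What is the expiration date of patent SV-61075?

Base term: filing date + 21 years → 18 April 2013.
Opposition Stay Credit: +415 days → 7 June 2014.
Examination Delay Credit: +91 days → 6 September 2014.

2014-09-06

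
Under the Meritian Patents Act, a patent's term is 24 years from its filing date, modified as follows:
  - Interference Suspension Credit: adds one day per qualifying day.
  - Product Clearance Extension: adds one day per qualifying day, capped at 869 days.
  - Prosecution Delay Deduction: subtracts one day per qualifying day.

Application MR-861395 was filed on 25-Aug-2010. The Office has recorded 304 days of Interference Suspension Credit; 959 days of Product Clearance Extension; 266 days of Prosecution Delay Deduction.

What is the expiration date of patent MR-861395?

Base term: filing date + 24 years → 25 August 2034.
Interference Suspension Credit: +304 days → 25 June 2035.
Product Clearance Extension: 959 days claimed exceeds the 869-day cap, so +869 days → 10 November 2037.
Prosecution Delay Deduction: −266 days → 17 February 2037.

February 17, 2037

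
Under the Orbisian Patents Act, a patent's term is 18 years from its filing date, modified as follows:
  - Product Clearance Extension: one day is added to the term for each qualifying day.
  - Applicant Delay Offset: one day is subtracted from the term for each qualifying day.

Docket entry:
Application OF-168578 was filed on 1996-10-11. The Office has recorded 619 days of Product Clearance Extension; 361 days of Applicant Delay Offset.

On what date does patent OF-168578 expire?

June 26, 2015

Base term: filing date + 18 years → 11 October 2014.
Product Clearance Extension: +619 days → 21 June 2016.
Applicant Delay Offset: −361 days → 26 June 2015.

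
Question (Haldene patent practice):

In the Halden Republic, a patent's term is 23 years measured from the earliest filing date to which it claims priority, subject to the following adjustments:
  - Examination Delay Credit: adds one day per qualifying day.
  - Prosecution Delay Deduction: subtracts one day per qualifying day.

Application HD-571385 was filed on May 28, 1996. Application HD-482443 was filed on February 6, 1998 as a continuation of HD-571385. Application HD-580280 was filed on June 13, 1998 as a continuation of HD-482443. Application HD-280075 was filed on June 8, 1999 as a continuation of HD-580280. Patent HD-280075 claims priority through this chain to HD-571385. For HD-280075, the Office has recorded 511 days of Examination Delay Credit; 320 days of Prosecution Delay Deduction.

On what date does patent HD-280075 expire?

Earliest priority filing: 28 May 1996.
Base term: 28 May 1996 + 23 years → 28 May 2019.
Examination Delay Credit: +511 days → 20 October 2020.
Prosecution Delay Deduction: −320 days → 5 December 2019.

2019-12-05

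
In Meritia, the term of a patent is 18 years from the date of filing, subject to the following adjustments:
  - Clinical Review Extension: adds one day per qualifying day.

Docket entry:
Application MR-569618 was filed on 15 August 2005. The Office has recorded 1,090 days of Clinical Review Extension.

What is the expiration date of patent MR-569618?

2026-08-09

Base term: filing date + 18 years → 15 August 2023.
Clinical Review Extension: +1090 days → 9 August 2026.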